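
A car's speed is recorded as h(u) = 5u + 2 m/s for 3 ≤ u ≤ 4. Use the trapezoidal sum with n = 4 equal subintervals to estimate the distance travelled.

Δu = (4 − 3)/4 = 0.25.
h(3) = 17, h(3.25) = 18.25, h(3.5) = 19.5, h(3.75) = 20.75, h(4) = 22.
T_4 = (Δu/2)·[h(u_0) + 2h(u_1) + 2h(u_2) + 2h(u_3) + h(u_4)].
Sum = 19.5.

19.5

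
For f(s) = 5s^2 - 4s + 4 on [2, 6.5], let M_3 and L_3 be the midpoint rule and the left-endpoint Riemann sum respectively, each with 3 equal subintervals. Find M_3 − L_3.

117.28125

M_3 = 381.65625.
L_3 = 264.375.
M_3 − L_3 = 117.28125.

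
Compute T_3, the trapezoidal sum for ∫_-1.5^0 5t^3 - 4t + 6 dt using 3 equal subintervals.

Δt = (0 − (-1.5))/3 = 0.5.
f(-1.5) = -4.875, f(-1) = 5, f(-0.5) = 7.375, f(0) = 6.
T_3 = (Δt/2)·[f(t_0) + 2f(t_1) + 2f(t_2) + f(t_3)].
Sum = 6.46875.

6.46875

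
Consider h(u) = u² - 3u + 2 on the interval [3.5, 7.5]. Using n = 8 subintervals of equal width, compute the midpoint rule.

68.25

Δu = (7.5 − 3.5)/8 = 0.5.
Midpoints: 3.75, 4.25, 4.75, 5.25, 5.75, 6.25, 6.75, 7.25.
h(3.75) = 4.8125, h(4.25) = 7.3125, h(4.75) = 10.3125, h(5.25) = 13.8125, h(5.75) = 17.8125, h(6.25) = 22.3125, h(6.75) = 27.3125, h(7.25) = 32.8125.
Sum = Δu · [h(3.75) + h(4.25) + h(4.75) + ...].
Sum = 68.25.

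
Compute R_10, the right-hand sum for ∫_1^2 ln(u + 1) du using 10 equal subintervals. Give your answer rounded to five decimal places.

Δu = (2 − 1)/10 = 0.1.
Right endpoints: 1.1, 1.2, 1.3, 1.4, 1.5, 1.6, 1.7, 1.8, 1.9, 2.
f(1.1) ≈ 0.74194, f(1.2) ≈ 0.78846, f(1.3) ≈ 0.83291, f(1.4) ≈ 0.87547, f(1.5) ≈ 0.91629, f(1.6) ≈ 0.95551, f(1.7) ≈ 0.99325, f(1.8) ≈ 1.02962, f(1.9) ≈ 1.06471, f(2) ≈ 1.09861.
Sum = Δu · [f(1.1) + f(1.2) + f(1.3) + ...].
Sum ≈ 0.92968.

0.92968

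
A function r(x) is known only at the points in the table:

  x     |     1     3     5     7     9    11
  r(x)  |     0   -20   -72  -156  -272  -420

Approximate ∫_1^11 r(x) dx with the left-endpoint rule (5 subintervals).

Δx = 2.
Sum = 2·[0 + (-20) + (-72) + (-156) + (-272)] = -1040.

-1040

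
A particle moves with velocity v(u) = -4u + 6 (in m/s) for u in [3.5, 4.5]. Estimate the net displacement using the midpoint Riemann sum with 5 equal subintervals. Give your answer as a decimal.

Δu = (4.5 − 3.5)/5 = 0.2.
Midpoints: 3.6, 3.8, 4, 4.2, 4.4.
v(3.6) = -8.4, v(3.8) = -9.2, v(4) = -10, v(4.2) = -10.8, v(4.4) = -11.6.
Sum = Δu · [v(3.6) + v(3.8) + v(4) + v(4.2) + v(4.4)].
Sum = -10.

-10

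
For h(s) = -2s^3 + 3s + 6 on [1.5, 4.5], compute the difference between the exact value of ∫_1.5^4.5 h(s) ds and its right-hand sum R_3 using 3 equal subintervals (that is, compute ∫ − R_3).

Exact integral: ∫_1.5^4.5 h(s) ds = -157.5.
R_3 = -249.75.
Error = -157.5 − (-249.75) = 92.25.

92.25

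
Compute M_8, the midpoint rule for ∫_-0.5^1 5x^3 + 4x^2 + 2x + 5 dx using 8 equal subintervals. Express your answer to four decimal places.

10.8878

Δx = (1 − (-0.5))/8 = 0.1875.
Midpoints: -0.40625, -0.21875, -0.03125, 0.15625, 0.34375, 0.53125, 0.71875, 0.90625.
f(-0.40625) = 147863/32768, f(-0.21875) = 154061/32768, f(-0.03125) = 161915/32768, f(0.15625) = 177905/32768, f(0.34375) = 208511/32768, f(0.53125) = 260213/32768, f(0.71875) = 339491/32768, f(0.90625) = 452825/32768.
Sum = Δx · [f(-0.40625) + f(-0.21875) + f(-0.03125) + ...].
Sum ≈ 10.8878.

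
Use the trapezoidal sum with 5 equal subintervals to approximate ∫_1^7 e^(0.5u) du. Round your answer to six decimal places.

64.810233

Δu = (7 − 1)/5 = 1.2.
f(1) ≈ 1.648721, f(2.2) ≈ 3.004166, f(3.4) ≈ 5.473947, f(4.6) ≈ 9.974182, f(5.8) ≈ 18.174145, f(7) ≈ 33.115452.
T_5 = (Δu/2)·[f(u_0) + 2f(u_1) + ... + 2f(u_{4}) + f(u_5)].
Sum ≈ 64.810233.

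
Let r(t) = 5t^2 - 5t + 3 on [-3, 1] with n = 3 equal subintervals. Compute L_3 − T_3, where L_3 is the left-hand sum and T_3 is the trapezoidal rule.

40

L_3 ≈ 124.592593.
T_3 ≈ 84.592593.
L_3 − T_3 = 40.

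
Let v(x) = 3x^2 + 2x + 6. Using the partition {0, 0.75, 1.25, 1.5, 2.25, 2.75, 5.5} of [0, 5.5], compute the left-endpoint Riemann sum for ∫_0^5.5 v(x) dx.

131.0625

Subinterval widths: 0.75, 0.5, 0.25, 0.75, 0.5, 2.75.
Left endpoints: 0, 0.75, 1.25, 1.5, 2.25, 2.75.
v(0) = 6, v(0.75) = 9.1875, v(1.25) = 13.1875, v(1.5) = 15.75, v(2.25) = 25.6875, v(2.75) = 34.1875.
Sum = Σ Δx_i · v(x_i).
Sum = 131.0625.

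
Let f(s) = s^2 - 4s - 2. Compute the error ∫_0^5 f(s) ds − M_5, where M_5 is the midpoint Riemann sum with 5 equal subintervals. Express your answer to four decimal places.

0.4167

Exact integral: ∫_0^5 f(s) ds ≈ -18.333333.
M_5 = -18.75.
Error ≈ -18.333333 − (-18.75) ≈ 0.4167.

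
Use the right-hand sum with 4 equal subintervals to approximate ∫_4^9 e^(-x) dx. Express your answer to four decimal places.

Δx = (9 − 4)/4 = 1.25.
Right endpoints: 5.25, 6.5, 7.75, 9.
f(5.25) ≈ 0.0052, f(6.5) ≈ 0.0015, f(7.75) ≈ 0.0004, f(9) ≈ 0.0001.
Sum = Δx · [f(5.25) + f(6.5) + f(7.75) + f(9)].
Sum ≈ 0.0091.

0.0091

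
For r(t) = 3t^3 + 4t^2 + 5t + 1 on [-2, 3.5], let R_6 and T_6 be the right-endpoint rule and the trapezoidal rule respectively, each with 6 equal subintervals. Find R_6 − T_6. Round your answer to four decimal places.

R_6 ≈ 300.467737.
T_6 ≈ 202.785446.
R_6 − T_6 ≈ 97.6823.

97.6823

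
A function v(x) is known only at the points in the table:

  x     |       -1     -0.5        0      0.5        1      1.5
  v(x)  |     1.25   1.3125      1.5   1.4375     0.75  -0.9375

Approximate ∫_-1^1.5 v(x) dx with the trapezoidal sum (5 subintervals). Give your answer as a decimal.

2.578125

Δx = 0.5.
T_5 = (0.5/2)·[1.25 + 2·1.3125 + 2·1.5 + 2·1.4375 + 2·0.75 + (-0.9375)] = 2.578125.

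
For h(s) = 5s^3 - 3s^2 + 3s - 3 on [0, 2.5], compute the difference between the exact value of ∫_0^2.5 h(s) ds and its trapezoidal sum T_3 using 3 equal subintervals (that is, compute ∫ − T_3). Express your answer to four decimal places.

Exact integral: ∫_0^2.5 h(s) ds = 35.078125.
T_3 ≈ 39.635417.
Error ≈ 35.078125 − 39.635417 ≈ -4.5573.

-4.5573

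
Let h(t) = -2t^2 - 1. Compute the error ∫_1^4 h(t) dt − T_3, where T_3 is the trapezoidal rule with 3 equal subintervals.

1

Exact integral: ∫_1^4 h(t) dt = -45.
T_3 = -46.
Error = -45 − (-46) = 1.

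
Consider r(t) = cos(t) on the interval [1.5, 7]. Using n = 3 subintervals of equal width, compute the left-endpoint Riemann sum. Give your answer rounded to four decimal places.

-0.8656

Δt = (7 − 1.5)/3 = 11/6.
Left endpoints: 1.5, 10/3, 31/6.
r(1.5) ≈ 0.0707, r(10/3) ≈ -0.9817, r(31/6) ≈ 0.4388.
Sum = Δt · [r(1.5) + r(10/3) + r(31/6)].
Sum ≈ -0.8656.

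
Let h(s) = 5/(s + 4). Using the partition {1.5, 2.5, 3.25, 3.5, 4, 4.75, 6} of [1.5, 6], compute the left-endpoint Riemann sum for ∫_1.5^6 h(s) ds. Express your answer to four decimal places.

3.1748

Subinterval widths: 1, 0.75, 0.25, 0.5, 0.75, 1.25.
Left endpoints: 1.5, 2.5, 3.25, 3.5, 4, 4.75.
h(1.5) = 10/11, h(2.5) = 10/13, h(3.25) = 20/29, h(3.5) = 2/3, h(4) = 0.625, h(4.75) = 4/7.
Sum = Σ Δs_i · h(s_i).
Sum ≈ 3.1748.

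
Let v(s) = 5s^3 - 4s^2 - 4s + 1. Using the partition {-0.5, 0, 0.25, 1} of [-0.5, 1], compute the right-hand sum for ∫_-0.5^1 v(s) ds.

-1.04296875

Subinterval widths: 0.5, 0.25, 0.75.
Right endpoints: 0, 0.25, 1.
v(0) = 1, v(0.25) = -0.171875, v(1) = -2.
Sum = Σ Δs_i · v(s_i).
Sum = -1.04296875.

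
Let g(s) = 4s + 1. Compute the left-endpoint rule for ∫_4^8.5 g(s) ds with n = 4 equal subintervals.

106.875

Δs = (8.5 − 4)/4 = 1.125.
Left endpoints: 4, 5.125, 6.25, 7.375.
g(4) = 17, g(5.125) = 21.5, g(6.25) = 26, g(7.375) = 30.5.
Sum = Δs · [g(4) + g(5.125) + g(6.25) + g(7.375)].
Sum = 106.875.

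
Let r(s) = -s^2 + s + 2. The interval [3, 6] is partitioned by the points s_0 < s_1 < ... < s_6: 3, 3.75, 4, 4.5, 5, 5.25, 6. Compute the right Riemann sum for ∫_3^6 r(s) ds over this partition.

Subinterval widths: 0.75, 0.25, 0.5, 0.5, 0.25, 0.75.
Right endpoints: 3.75, 4, 4.5, 5, 5.25, 6.
r(3.75) = -8.3125, r(4) = -10, r(4.5) = -13.75, r(5) = -18, r(5.25) = -20.3125, r(6) = -28.
Sum = Σ Δs_i · r(s_i).
Sum = -50.6875.

-50.6875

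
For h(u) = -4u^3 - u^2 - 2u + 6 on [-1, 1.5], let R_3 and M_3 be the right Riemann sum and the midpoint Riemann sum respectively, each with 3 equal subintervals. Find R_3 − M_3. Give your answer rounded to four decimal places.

R_3 ≈ -2.824074.
M_3 ≈ 8.807870.
R_3 − M_3 ≈ -11.6319.

-11.6319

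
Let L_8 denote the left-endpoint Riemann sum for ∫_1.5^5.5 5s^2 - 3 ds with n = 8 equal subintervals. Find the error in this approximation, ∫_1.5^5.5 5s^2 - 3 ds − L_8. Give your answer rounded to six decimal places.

Exact integral: ∫_1.5^5.5 f(s) ds ≈ 259.66666667.
L_8 = 225.5.
Error ≈ 259.66666667 − 225.5 ≈ 34.166667.

34.166667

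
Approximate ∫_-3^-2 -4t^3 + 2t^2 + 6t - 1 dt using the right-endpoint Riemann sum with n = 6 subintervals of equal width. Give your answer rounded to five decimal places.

55.14815

Δt = (-2 − (-3))/6 = 1/6.
Right endpoints: -17/6, -8/3, -2.5, -7/3, -13/6, -2.
f(-17/6) = 2404/27, f(-8/3) = 1973/27, f(-2.5) = 59, f(-7/3) = 1261/27, f(-13/6) = 974/27, f(-2) = 27.
Sum = Δt · [f(-17/6) + f(-8/3) + f(-2.5) + ...].
Sum ≈ 55.14815.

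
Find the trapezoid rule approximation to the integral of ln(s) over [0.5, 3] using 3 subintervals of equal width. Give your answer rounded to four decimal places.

1.0530

Δs = (3 − 0.5)/3 = 5/6.
f(0.5) ≈ -0.6931, f(4/3) ≈ 0.2877, f(13/6) ≈ 0.7732, f(3) ≈ 1.0986.
T_3 = (Δs/2)·[f(s_0) + 2f(s_1) + 2f(s_2) + f(s_3)].
Sum ≈ 1.0530.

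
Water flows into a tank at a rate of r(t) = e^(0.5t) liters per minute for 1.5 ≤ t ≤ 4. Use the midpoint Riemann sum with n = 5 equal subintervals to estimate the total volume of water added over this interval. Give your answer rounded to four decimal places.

Δt = (4 − 1.5)/5 = 0.5.
Midpoints: 1.75, 2.25, 2.75, 3.25, 3.75.
r(1.75) ≈ 2.3989, r(2.25) ≈ 3.0802, r(2.75) ≈ 3.9551, r(3.25) ≈ 5.0784, r(3.75) ≈ 6.5208.
Sum = Δt · [r(1.75) + r(2.25) + r(2.75) + r(3.25) + r(3.75)].
Sum ≈ 10.5167.

10.5167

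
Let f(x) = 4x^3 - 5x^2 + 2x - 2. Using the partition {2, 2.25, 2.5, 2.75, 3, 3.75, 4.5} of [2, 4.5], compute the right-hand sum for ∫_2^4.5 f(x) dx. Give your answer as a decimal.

Subinterval widths: 0.25, 0.25, 0.25, 0.25, 0.75, 0.75.
Right endpoints: 2.25, 2.5, 2.75, 3, 3.75, 4.5.
f(2.25) = 22.75, f(2.5) = 34.25, f(2.75) = 48.875, f(3) = 67, f(3.75) = 146.125, f(4.5) = 270.25.
Sum = Σ Δx_i · f(x_i).
Sum = 355.5.

355.5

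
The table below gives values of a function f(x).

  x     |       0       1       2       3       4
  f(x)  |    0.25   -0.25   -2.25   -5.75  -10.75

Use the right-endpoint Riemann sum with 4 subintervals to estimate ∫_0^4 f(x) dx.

Δx = 1.
Sum = 1·[(-0.25) + (-2.25) + (-5.75) + (-10.75)] = -19.

-19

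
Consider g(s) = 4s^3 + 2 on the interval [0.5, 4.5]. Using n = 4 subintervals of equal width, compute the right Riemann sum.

Δs = (4.5 − 0.5)/4 = 1.
Right endpoints: 1.5, 2.5, 3.5, 4.5.
g(1.5) = 15.5, g(2.5) = 64.5, g(3.5) = 173.5, g(4.5) = 366.5.
Sum = Δs · [g(1.5) + g(2.5) + g(3.5) + g(4.5)].
Sum = 620.

620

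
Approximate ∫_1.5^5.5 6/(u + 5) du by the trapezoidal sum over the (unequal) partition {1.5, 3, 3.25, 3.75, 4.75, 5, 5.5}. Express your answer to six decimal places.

Subinterval widths: 1.5, 0.25, 0.5, 1, 0.25, 0.5.
f(1.5) = 12/13, f(3) = 0.75, f(3.25) = 8/11, f(3.75) = 24/35, f(4.75) = 8/13, f(5) = 0.6, f(5.5) = 4/7.
On each subinterval the trapezoid contributes (Δu_i/2)·[f(u_{i-1}) + f(u_i)].
Sum ≈ 2.888043.

2.888043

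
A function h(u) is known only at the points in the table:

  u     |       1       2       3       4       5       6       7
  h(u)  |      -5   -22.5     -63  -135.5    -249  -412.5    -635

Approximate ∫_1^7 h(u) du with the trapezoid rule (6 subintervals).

-1202.5

Δu = 1.
T_6 = (1/2)·[(-5) + 2·(-22.5) + 2·(-63) + 2·(-135.5) + 2·(-249) + 2·(-412.5) + (-635)] = -1202.5.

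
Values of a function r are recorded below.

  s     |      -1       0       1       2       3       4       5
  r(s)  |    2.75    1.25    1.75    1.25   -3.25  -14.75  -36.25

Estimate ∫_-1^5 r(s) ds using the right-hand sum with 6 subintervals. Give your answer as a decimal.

-50

Δs = 1.
Sum = 1·[1.25 + 1.75 + 1.25 + (-3.25) + (-14.75) + (-36.25)] = -50.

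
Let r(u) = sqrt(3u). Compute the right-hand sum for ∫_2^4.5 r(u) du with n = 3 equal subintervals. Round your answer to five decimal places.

8.25528

Δu = (4.5 − 2)/3 = 5/6.
Right endpoints: 17/6, 11/3, 4.5.
r(17/6) ≈ 2.91548, r(11/3) ≈ 3.31662, r(4.5) ≈ 3.67423.
Sum = Δu · [r(17/6) + r(11/3) + r(4.5)].
Sum ≈ 8.25528.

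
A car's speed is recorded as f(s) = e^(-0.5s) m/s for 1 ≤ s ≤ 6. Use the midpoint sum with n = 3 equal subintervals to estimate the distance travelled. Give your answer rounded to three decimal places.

Δs = (6 − 1)/3 = 5/3.
Midpoints: 11/6, 3.5, 31/6.
f(11/6) ≈ 0.400, f(3.5) ≈ 0.174, f(31/6) ≈ 0.076.
Sum = Δs · [f(11/6) + f(3.5) + f(31/6)].
Sum ≈ 1.082.

1.082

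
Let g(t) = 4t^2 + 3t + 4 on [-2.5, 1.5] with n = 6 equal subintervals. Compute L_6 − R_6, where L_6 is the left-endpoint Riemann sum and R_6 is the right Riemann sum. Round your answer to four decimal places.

2.6667

L_6 ≈ 37.851852.
R_6 ≈ 35.185185.
L_6 − R_6 ≈ 2.6667.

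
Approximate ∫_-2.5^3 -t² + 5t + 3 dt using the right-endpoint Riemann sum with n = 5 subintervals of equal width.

21.67

Δt = (3 − (-2.5))/5 = 1.1.
Right endpoints: -1.4, -0.3, 0.8, 1.9, 3.
f(-1.4) = -5.96, f(-0.3) = 1.41, f(0.8) = 6.36, f(1.9) = 8.89, f(3) = 9.
Sum = Δt · [f(-1.4) + f(-0.3) + f(0.8) + f(1.9) + f(3)].
Sum = 21.67.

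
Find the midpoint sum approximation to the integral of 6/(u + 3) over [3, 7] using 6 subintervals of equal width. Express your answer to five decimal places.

Δu = (7 − 3)/6 = 2/3.
Midpoints: 10/3, 4, 14/3, 16/3, 6, 20/3.
f(10/3) = 18/19, f(4) = 6/7, f(14/3) = 18/23, f(16/3) = 0.72, f(6) = 2/3, f(20/3) = 18/29.
Sum = Δu · [f(10/3) + f(4) + f(14/3) + ...].
Sum ≈ 3.06298.

3.06298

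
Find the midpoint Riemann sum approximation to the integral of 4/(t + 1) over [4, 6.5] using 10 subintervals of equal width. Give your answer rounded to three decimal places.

1.622

Δt = (6.5 − 4)/10 = 0.25.
Midpoints: 4.125, 4.375, 4.625, 4.875, 5.125, 5.375, 5.625, 5.875, 6.125, 6.375.
f(4.125) = 32/41, f(4.375) = 32/43, f(4.625) = 32/45, f(4.875) = 32/47, f(5.125) = 32/49, f(5.375) = 32/51, f(5.625) = 32/53, f(5.875) = 32/55, f(6.125) = 32/57, f(6.375) = 32/59.
Sum = Δt · [f(4.125) + f(4.375) + f(4.625) + ...].
Sum ≈ 1.622.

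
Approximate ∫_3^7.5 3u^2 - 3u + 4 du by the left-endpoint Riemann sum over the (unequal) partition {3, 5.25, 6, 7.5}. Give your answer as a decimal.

Subinterval widths: 2.25, 0.75, 1.5.
Left endpoints: 3, 5.25, 6.
f(3) = 22, f(5.25) = 70.9375, f(6) = 94.
Sum = Σ Δu_i · f(u_i).
Sum = 243.703125.

243.703125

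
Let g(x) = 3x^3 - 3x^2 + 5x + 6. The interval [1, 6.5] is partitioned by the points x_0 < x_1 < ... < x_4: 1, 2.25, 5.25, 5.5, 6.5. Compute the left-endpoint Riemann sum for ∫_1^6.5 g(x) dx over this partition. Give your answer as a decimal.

660.24609375

Subinterval widths: 1.25, 3, 0.25, 1.
Left endpoints: 1, 2.25, 5.25, 5.5.
g(1) = 11, g(2.25) = 36.234375, g(5.25) = 383.671875, g(5.5) = 441.875.
Sum = Σ Δx_i · g(x_i).
Sum = 660.24609375.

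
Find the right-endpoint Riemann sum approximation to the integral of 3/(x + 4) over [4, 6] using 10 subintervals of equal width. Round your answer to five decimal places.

Δx = (6 − 4)/10 = 0.2.
Right endpoints: 4.2, 4.4, 4.6, 4.8, 5, 5.2, 5.4, 5.6, 5.8, 6.
f(4.2) = 15/41, f(4.4) = 5/14, f(4.6) = 15/43, f(4.8) = 15/44, f(5) = 1/3, f(5.2) = 15/46, f(5.4) = 15/47, f(5.6) = 0.3125, f(5.8) = 15/49, f(6) = 0.3.
Sum = Δx · [f(4.2) + f(4.4) + f(4.6) + ...].
Sum ≈ 0.66199.

0.66199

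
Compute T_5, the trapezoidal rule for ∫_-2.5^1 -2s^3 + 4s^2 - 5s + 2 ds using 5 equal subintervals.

63.7525

Δs = (1 − (-2.5))/5 = 0.7.
f(-2.5) = 70.75, f(-1.8) = 35.624, f(-1.1) = 15.002, f(-0.4) = 4.768, f(0.3) = 0.806, f(1) = -1.
T_5 = (Δs/2)·[f(s_0) + 2f(s_1) + ... + 2f(s_{4}) + f(s_5)].
Sum = 63.7525.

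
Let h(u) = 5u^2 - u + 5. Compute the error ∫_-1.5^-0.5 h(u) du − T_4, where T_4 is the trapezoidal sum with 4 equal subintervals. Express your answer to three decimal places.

Exact integral: ∫_-1.5^-0.5 h(u) du ≈ 11.41667.
T_4 = 11.46875.
Error ≈ 11.41667 − 11.46875 ≈ -0.052.

-0.052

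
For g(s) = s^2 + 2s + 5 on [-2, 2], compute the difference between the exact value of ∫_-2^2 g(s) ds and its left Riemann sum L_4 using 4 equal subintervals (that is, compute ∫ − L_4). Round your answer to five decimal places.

Exact integral: ∫_-2^2 g(s) ds ≈ 25.3333333.
L_4 = 22.
Error ≈ 25.3333333 − 22 ≈ 3.33333.

3.33333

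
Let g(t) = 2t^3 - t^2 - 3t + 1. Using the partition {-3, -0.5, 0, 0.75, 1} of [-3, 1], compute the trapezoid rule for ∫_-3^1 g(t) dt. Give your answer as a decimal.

Subinterval widths: 2.5, 0.5, 0.75, 0.25.
g(-3) = -53, g(-0.5) = 2, g(0) = 1, g(0.75) = -0.96875, g(1) = -1.
On each subinterval the trapezoid contributes (Δt_i/2)·[g(t_{i-1}) + g(t_i)].
Sum = -63.234375.

-63.234375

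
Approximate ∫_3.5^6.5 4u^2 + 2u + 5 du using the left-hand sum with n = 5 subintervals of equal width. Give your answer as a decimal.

Δu = (6.5 − 3.5)/5 = 0.6.
Left endpoints: 3.5, 4.1, 4.7, 5.3, 5.9.
f(3.5) = 61, f(4.1) = 80.44, f(4.7) = 102.76, f(5.3) = 127.96, f(5.9) = 156.04.
Sum = Δu · [f(3.5) + f(4.1) + f(4.7) + f(5.3) + f(5.9)].
Sum = 316.92.

316.92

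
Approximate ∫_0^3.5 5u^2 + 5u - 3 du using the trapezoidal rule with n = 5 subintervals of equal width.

Δu = (3.5 − 0)/5 = 0.7.
f(0) = -3, f(0.7) = 2.95, f(1.4) = 13.8, f(2.1) = 29.55, f(2.8) = 50.2, f(3.5) = 75.75.
T_5 = (Δu/2)·[f(u_0) + 2f(u_1) + ... + 2f(u_{4}) + f(u_5)].
Sum = 93.0125.

93.0125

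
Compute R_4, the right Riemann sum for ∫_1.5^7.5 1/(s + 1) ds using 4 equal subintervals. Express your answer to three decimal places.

1.038

Δs = (7.5 − 1.5)/4 = 1.5.
Right endpoints: 3, 4.5, 6, 7.5.
f(3) = 0.25, f(4.5) = 2/11, f(6) = 1/7, f(7.5) = 2/17.
Sum = Δs · [f(3) + f(4.5) + f(6) + f(7.5)].
Sum ≈ 1.038.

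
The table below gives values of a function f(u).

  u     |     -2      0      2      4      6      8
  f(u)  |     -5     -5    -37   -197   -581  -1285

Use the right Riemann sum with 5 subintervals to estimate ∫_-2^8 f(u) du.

Δu = 2.
Sum = 2·[(-5) + (-37) + (-197) + (-581) + (-1285)] = -4210.

-4210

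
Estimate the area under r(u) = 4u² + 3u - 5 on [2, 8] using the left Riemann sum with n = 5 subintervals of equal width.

582.96

Δu = (8 − 2)/5 = 1.2.
Left endpoints: 2, 3.2, 4.4, 5.6, 6.8.
r(2) = 17, r(3.2) = 45.56, r(4.4) = 85.64, r(5.6) = 137.24, r(6.8) = 200.36.
Sum = Δu · [r(2) + r(3.2) + r(4.4) + r(5.6) + r(6.8)].
Sum = 582.96.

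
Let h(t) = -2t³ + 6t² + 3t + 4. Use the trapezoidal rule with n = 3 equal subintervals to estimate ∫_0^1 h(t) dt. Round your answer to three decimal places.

Δt = (1 − 0)/3 = 1/3.
h(0) = 4, h(1/3) = 151/27, h(2/3) = 218/27, h(1) = 11.
T_3 = (Δt/2)·[h(t_0) + 2h(t_1) + 2h(t_2) + h(t_3)].
Sum ≈ 7.056.

7.056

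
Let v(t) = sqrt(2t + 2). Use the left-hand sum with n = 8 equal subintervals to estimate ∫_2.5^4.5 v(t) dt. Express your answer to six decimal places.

Δt = (4.5 − 2.5)/8 = 0.25.
Left endpoints: 2.5, 2.75, 3, 3.25, 3.5, 3.75, 4, 4.25.
v(2.5) ≈ 2.645751, v(2.75) ≈ 2.738613, v(3) ≈ 2.828427, v(3.25) ≈ 2.915476, v(3.5) ≈ 3.000000, v(3.75) ≈ 3.082207, v(4) ≈ 3.162278, v(4.25) ≈ 3.240370.
Sum = Δt · [v(2.5) + v(2.75) + v(3) + ...].
Sum ≈ 5.903281.

5.903281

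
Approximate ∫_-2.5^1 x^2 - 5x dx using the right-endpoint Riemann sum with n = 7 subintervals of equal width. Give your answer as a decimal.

13.125

Δx = (1 − (-2.5))/7 = 0.5.
Right endpoints: -2, -1.5, -1, -0.5, 0, 0.5, 1.
f(-2) = 14, f(-1.5) = 9.75, f(-1) = 6, f(-0.5) = 2.75, f(0) = 0, f(0.5) = -2.25, f(1) = -4.
Sum = Δx · [f(-2) + f(-1.5) + f(-1) + ...].
Sum = 13.125.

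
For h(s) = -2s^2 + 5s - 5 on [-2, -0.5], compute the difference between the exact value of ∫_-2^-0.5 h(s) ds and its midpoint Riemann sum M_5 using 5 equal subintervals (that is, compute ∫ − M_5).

Exact integral: ∫_-2^-0.5 h(s) ds = -22.125.
M_5 = -22.1025.
Error = -22.125 − (-22.1025) = -0.0225.

-0.0225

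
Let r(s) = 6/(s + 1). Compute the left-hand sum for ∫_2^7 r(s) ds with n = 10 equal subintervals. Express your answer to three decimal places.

Δs = (7 − 2)/10 = 0.5.
Left endpoints: 2, 2.5, 3, 3.5, 4, 4.5, 5, 5.5, 6, 6.5.
r(2) = 2, r(2.5) = 12/7, r(3) = 1.5, r(3.5) = 4/3, r(4) = 1.2, r(4.5) = 12/11, r(5) = 1, r(5.5) = 12/13, r(6) = 6/7, r(6.5) = 0.8.
Sum = Δs · [r(2) + r(2.5) + r(3) + ...].
Sum ≈ 6.209.

6.209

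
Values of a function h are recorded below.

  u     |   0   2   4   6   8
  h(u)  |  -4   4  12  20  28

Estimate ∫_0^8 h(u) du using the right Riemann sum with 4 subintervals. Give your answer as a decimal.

Δu = 2.
Sum = 2·[4 + 12 + 20 + 28] = 128.

128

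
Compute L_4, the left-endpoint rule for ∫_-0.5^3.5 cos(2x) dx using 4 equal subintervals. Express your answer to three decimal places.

Δx = (3.5 − (-0.5))/4 = 1.
Left endpoints: -0.5, 0.5, 1.5, 2.5.
f(-0.5) ≈ 0.540, f(0.5) ≈ 0.540, f(1.5) ≈ -0.990, f(2.5) ≈ 0.284.
Sum = Δx · [f(-0.5) + f(0.5) + f(1.5) + f(2.5)].
Sum ≈ 0.374.

0.374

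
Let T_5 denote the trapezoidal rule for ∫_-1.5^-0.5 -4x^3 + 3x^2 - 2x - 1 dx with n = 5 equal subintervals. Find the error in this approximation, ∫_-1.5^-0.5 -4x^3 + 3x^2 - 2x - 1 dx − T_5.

Exact integral: ∫_-1.5^-0.5 f(x) dx = 9.25.
T_5 = 9.35.
Error = 9.25 − 9.35 = -0.1.

-0.1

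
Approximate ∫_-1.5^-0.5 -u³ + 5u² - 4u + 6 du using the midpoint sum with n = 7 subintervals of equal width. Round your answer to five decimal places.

16.65306

Δu = (-0.5 − (-1.5))/7 = 1/7.
Midpoints: -10/7, -9/7, -8/7, -1, -6/7, -5/7, -4/7.
f(-10/7) = 8518/343, f(-9/7) = 7386/343, f(-8/7) = 6378/343, f(-1) = 16, f(-6/7) = 4710/343, f(-5/7) = 4038/343, f(-4/7) = 3466/343.
Sum = Δu · [f(-10/7) + f(-9/7) + f(-8/7) + ...].
Sum ≈ 16.65306.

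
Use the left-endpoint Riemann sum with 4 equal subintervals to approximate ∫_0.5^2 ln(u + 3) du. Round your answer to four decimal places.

Δu = (2 − 0.5)/4 = 0.375.
Left endpoints: 0.5, 0.875, 1.25, 1.625.
f(0.5) ≈ 1.2528, f(0.875) ≈ 1.3545, f(1.25) ≈ 1.4469, f(1.625) ≈ 1.5315.
Sum = Δu · [f(0.5) + f(0.875) + f(1.25) + f(1.625)].
Sum ≈ 2.0946.

2.0946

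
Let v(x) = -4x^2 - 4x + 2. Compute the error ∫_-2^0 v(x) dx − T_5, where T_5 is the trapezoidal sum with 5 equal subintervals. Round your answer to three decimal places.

0.213

Exact integral: ∫_-2^0 v(x) dx ≈ 1.33333.
T_5 = 1.12.
Error ≈ 1.33333 − 1.12 ≈ 0.213.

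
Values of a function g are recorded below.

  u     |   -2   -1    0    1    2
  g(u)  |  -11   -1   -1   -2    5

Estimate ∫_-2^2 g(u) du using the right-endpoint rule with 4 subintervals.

Δu = 1.
Sum = 1·[(-1) + (-1) + (-2) + 5] = 1.

1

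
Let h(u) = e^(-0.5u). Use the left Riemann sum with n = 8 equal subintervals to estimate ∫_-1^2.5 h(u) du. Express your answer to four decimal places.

Δu = (2.5 − (-1))/8 = 0.4375.
Left endpoints: -1, -0.5625, -0.125, 0.3125, 0.75, 1.1875, 1.625, 2.0625.
h(-1) ≈ 1.6487, h(-0.5625) ≈ 1.3248, h(-0.125) ≈ 1.0645, h(0.3125) ≈ 0.8553, h(0.75) ≈ 0.6873, h(1.1875) ≈ 0.5523, h(1.625) ≈ 0.4437, h(2.0625) ≈ 0.3566.
Sum = Δu · [h(-1) + h(-0.5625) + h(-0.125) + ...].
Sum ≈ 3.0333.

3.0333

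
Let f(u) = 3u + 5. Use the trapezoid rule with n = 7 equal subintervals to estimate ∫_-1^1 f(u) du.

Δu = (1 − (-1))/7 = 2/7.
f(-1) = 2, f(-5/7) = 20/7, f(-3/7) = 26/7, f(-1/7) = 32/7, f(1/7) = 38/7, f(3/7) = 44/7, f(5/7) = 50/7, f(1) = 8.
T_7 = (Δu/2)·[f(u_0) + 2f(u_1) + ... + 2f(u_{6}) + f(u_7)].
Sum = 10.

10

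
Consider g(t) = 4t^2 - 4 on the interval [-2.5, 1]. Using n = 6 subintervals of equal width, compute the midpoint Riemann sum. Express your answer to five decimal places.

7.76968

Δt = (1 − (-2.5))/6 = 7/12.
Midpoints: -53/24, -1.625, -25/24, -11/24, 0.125, 17/24.
g(-53/24) = 2233/144, g(-1.625) = 6.5625, g(-25/24) = 49/144, g(-11/24) = -455/144, g(0.125) = -3.9375, g(17/24) = -287/144.
Sum = Δt · [g(-53/24) + g(-1.625) + g(-25/24) + ...].
Sum ≈ 7.76968.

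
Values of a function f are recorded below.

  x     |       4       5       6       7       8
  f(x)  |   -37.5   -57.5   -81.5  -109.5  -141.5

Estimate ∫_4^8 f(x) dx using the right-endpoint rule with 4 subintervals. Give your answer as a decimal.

Δx = 1.
Sum = 1·[(-57.5) + (-81.5) + (-109.5) + (-141.5)] = -390.

-390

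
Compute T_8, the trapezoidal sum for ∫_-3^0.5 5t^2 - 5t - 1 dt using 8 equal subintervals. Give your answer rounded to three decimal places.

Δt = (0.5 − (-3))/8 = 0.4375.
f(-3) = 59, f(-2.5625) = 44.64453125, f(-2.125) = 32.203125, f(-1.6875) = 21.67578125, f(-1.25) = 13.0625, f(-0.8125) = 6.36328125, f(-0.375) = 1.578125, f(0.0625) = -1.29296875, f(0.5) = -2.25.
T_8 = (Δt/2)·[f(t_0) + 2f(t_1) + ... + 2f(t_{7}) + f(t_8)].
Sum ≈ 64.142.

64.142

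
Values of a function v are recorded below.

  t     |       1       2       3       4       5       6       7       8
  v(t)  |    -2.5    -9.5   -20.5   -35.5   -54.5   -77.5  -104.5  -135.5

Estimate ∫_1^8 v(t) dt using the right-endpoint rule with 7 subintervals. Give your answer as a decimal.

-437.5

Δt = 1.
Sum = 1·[(-9.5) + (-20.5) + (-35.5) + (-54.5) + (-77.5) + (-104.5) + (-135.5)] = -437.5.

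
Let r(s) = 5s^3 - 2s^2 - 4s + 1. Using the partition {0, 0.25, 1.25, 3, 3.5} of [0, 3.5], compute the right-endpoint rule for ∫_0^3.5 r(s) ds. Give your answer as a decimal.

276.56640625

Subinterval widths: 0.25, 1, 1.75, 0.5.
Right endpoints: 0.25, 1.25, 3, 3.5.
r(0.25) = -0.046875, r(1.25) = 2.640625, r(3) = 106, r(3.5) = 176.875.
Sum = Σ Δs_i · r(s_i).
Sum = 276.56640625.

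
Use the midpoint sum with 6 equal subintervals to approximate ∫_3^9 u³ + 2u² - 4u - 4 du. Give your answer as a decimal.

1910

Δu = (9 − 3)/6 = 1.
Midpoints: 3.5, 4.5, 5.5, 6.5, 7.5, 8.5.
f(3.5) = 49.375, f(4.5) = 109.625, f(5.5) = 200.875, f(6.5) = 329.125, f(7.5) = 500.375, f(8.5) = 720.625.
Sum = Δu · [f(3.5) + f(4.5) + f(5.5) + ...].
Sum = 1910.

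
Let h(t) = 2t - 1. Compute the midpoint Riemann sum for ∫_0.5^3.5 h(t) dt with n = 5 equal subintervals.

Δt = (3.5 − 0.5)/5 = 0.6.
Midpoints: 0.8, 1.4, 2, 2.6, 3.2.
h(0.8) = 0.6, h(1.4) = 1.8, h(2) = 3, h(2.6) = 4.2, h(3.2) = 5.4.
Sum = Δt · [h(0.8) + h(1.4) + h(2) + h(2.6) + h(3.2)].
Sum = 9.

9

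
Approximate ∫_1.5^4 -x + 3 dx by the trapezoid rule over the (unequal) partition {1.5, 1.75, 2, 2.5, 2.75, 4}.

0.625

Subinterval widths: 0.25, 0.25, 0.5, 0.25, 1.25.
f(1.5) = 1.5, f(1.75) = 1.25, f(2) = 1, f(2.5) = 0.5, f(2.75) = 0.25, f(4) = -1.
On each subinterval the trapezoid contributes (Δx_i/2)·[f(x_{i-1}) + f(x_i)].
Sum = 0.625.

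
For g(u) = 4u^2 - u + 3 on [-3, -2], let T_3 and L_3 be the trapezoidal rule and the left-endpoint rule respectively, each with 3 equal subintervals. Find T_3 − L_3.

T_3 ≈ 30.90741.
L_3 ≈ 34.40741.
T_3 − L_3 = -3.5.

-3.5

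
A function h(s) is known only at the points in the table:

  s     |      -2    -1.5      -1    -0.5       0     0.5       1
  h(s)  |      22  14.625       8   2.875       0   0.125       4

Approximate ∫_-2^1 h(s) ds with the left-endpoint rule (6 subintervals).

23.8125

Δs = 0.5.
Sum = 0.5·[22 + 14.625 + 8 + 2.875 + 0 + 0.125] = 23.8125.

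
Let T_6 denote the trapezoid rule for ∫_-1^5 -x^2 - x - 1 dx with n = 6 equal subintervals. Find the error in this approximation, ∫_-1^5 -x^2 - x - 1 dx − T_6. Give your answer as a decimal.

Exact integral: ∫_-1^5 f(x) dx = -60.
T_6 = -61.
Error = -60 − (-61) = 1.

1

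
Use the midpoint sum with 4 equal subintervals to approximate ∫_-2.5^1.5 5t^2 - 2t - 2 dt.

26

Δt = (1.5 − (-2.5))/4 = 1.
Midpoints: -2, -1, 0, 1.
f(-2) = 22, f(-1) = 5, f(0) = -2, f(1) = 1.
Sum = Δt · [f(-2) + f(-1) + f(0) + f(1)].
Sum = 26.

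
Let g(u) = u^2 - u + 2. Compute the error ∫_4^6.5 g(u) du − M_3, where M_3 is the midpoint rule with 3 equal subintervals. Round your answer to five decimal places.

Exact integral: ∫_4^6.5 g(u) du ≈ 62.0833333.
M_3 ≈ 61.9386574.
Error ≈ 62.0833333 − 61.9386574 ≈ 0.14468.

0.14468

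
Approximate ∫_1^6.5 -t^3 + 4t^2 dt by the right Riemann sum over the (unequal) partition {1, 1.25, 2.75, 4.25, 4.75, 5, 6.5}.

Subinterval widths: 0.25, 1.5, 1.5, 0.5, 0.25, 1.5.
Right endpoints: 1.25, 2.75, 4.25, 4.75, 5, 6.5.
f(1.25) = 4.296875, f(2.75) = 9.453125, f(4.25) = -4.515625, f(4.75) = -16.921875, f(5) = -25, f(6.5) = -105.625.
Sum = Σ Δt_i · f(t_i).
Sum = -164.66796875.

-164.66796875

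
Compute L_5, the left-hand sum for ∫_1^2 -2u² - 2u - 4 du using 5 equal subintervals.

Δu = (2 − 1)/5 = 0.2.
Left endpoints: 1, 1.2, 1.4, 1.6, 1.8.
f(1) = -8, f(1.2) = -9.28, f(1.4) = -10.72, f(1.6) = -12.32, f(1.8) = -14.08.
Sum = Δu · [f(1) + f(1.2) + f(1.4) + f(1.6) + f(1.8)].
Sum = -10.88.

-10.88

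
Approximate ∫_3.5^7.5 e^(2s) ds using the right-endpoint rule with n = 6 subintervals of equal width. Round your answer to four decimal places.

Δs = (7.5 − 3.5)/6 = 2/3.
Right endpoints: 25/6, 29/6, 5.5, 37/6, 41/6, 7.5.
f(25/6) ≈ 4160.2620, f(29/6) ≈ 15782.6524, f(5.5) ≈ 59874.1417, f(37/6) ≈ 227142.6091, f(41/6) ≈ 861703.6238, f(7.5) ≈ 3269017.3725.
Sum = Δs · [f(25/6) + f(29/6) + f(5.5) + ...].
Sum ≈ 2958453.7744.

2958453.7744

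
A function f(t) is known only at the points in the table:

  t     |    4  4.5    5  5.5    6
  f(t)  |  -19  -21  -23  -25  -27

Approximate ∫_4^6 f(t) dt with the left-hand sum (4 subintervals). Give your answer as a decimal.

-44

Δt = 0.5.
Sum = 0.5·[(-19) + (-21) + (-23) + (-25)] = -44.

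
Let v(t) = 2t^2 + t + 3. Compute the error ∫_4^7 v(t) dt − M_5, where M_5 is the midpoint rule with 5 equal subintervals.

0.18

Exact integral: ∫_4^7 v(t) dt = 211.5.
M_5 = 211.32.
Error = 211.5 − 211.32 = 0.18.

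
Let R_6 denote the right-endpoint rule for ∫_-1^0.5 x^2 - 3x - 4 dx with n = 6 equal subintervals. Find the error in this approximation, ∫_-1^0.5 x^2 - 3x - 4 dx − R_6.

Exact integral: ∫_-1^0.5 f(x) dx = -4.5.
R_6 = -5.140625.
Error = -4.5 − (-5.140625) = 0.640625.

0.640625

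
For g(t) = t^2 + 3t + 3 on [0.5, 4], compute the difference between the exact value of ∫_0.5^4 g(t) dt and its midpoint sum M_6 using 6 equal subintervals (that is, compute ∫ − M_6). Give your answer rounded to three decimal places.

0.099

Exact integral: ∫_0.5^4 g(t) dt ≈ 55.41667.
M_6 ≈ 55.31742.
Error ≈ 55.41667 − 55.31742 ≈ 0.099.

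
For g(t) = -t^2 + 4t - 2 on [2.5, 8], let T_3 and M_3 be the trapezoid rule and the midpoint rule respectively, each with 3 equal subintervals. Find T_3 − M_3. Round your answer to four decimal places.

T_3 ≈ -64.039352.
M_3 ≈ -59.417824.
T_3 − M_3 ≈ -4.6215.

-4.6215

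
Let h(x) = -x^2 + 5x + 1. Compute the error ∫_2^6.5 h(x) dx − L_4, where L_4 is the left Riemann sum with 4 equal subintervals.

Exact integral: ∫_2^6.5 h(x) dx = 11.25.
L_4 = 19.16015625.
Error = 11.25 − 19.16015625 = -7.91015625.

-7.91015625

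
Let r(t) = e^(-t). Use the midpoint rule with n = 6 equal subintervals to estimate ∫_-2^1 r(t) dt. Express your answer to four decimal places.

Δt = (1 − (-2))/6 = 0.5.
Midpoints: -1.75, -1.25, -0.75, -0.25, 0.25, 0.75.
r(-1.75) ≈ 5.7546, r(-1.25) ≈ 3.4903, r(-0.75) ≈ 2.1170, r(-0.25) ≈ 1.2840, r(0.25) ≈ 0.7788, r(0.75) ≈ 0.4724.
Sum = Δt · [r(-1.75) + r(-1.25) + r(-0.75) + ...].
Sum ≈ 6.9486.

6.9486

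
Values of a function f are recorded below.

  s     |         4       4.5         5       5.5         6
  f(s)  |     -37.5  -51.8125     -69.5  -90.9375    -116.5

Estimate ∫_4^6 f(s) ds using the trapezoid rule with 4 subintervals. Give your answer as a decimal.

Δs = 0.5.
T_4 = (0.5/2)·[(-37.5) + 2·(-51.8125) + 2·(-69.5) + 2·(-90.9375) + (-116.5)] = -144.625.

-144.625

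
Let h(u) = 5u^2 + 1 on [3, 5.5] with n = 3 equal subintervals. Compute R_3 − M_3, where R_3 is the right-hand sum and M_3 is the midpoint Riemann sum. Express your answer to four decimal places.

46.4410

R_3 ≈ 280.509259.
M_3 ≈ 234.068287.
R_3 − M_3 ≈ 46.4410.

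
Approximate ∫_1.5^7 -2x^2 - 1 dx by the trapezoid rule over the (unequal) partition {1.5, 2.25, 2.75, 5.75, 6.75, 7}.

-241.4375

Subinterval widths: 0.75, 0.5, 3, 1, 0.25.
f(1.5) = -5.5, f(2.25) = -11.125, f(2.75) = -16.125, f(5.75) = -67.125, f(6.75) = -92.125, f(7) = -99.
On each subinterval the trapezoid contributes (Δx_i/2)·[f(x_{i-1}) + f(x_i)].
Sum = -241.4375.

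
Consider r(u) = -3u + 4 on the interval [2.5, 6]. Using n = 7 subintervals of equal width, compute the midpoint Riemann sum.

-30.625

Δu = (6 − 2.5)/7 = 0.5.
Midpoints: 2.75, 3.25, 3.75, 4.25, 4.75, 5.25, 5.75.
r(2.75) = -4.25, r(3.25) = -5.75, r(3.75) = -7.25, r(4.25) = -8.75, r(4.75) = -10.25, r(5.25) = -11.75, r(5.75) = -13.25.
Sum = Δu · [r(2.75) + r(3.25) + r(3.75) + ...].
Sum = -30.625.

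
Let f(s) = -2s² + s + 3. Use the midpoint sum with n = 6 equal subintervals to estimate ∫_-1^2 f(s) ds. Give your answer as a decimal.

4.625

Δs = (2 − (-1))/6 = 0.5.
Midpoints: -0.75, -0.25, 0.25, 0.75, 1.25, 1.75.
f(-0.75) = 1.125, f(-0.25) = 2.625, f(0.25) = 3.125, f(0.75) = 2.625, f(1.25) = 1.125, f(1.75) = -1.375.
Sum = Δs · [f(-0.75) + f(-0.25) + f(0.25) + ...].
Sum = 4.625.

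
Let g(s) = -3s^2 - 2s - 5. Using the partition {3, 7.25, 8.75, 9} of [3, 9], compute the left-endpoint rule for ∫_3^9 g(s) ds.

Subinterval widths: 4.25, 1.5, 0.25.
Left endpoints: 3, 7.25, 8.75.
g(3) = -38, g(7.25) = -177.1875, g(8.75) = -252.1875.
Sum = Σ Δs_i · g(s_i).
Sum = -490.328125.

-490.328125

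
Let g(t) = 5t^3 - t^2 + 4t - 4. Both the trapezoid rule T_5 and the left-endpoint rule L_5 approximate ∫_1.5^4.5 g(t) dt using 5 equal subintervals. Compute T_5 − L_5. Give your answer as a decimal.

T_5 = 508.92.
L_5 = 379.095.
T_5 − L_5 = 129.825.

129.825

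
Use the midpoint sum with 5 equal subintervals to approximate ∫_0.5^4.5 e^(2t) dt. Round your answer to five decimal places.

3648.37792

Δt = (4.5 − 0.5)/5 = 0.8.
Midpoints: 0.9, 1.7, 2.5, 3.3, 4.1.
f(0.9) ≈ 6.04965, f(1.7) ≈ 29.96410, f(2.5) ≈ 148.41316, f(3.3) ≈ 735.09519, f(4.1) ≈ 3640.95031.
Sum = Δt · [f(0.9) + f(1.7) + f(2.5) + f(3.3) + f(4.1)].
Sum ≈ 3648.37792.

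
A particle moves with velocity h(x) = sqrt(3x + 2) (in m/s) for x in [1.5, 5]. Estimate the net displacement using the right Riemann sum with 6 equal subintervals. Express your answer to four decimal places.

Δx = (5 − 1.5)/6 = 7/12.
Right endpoints: 25/12, 8/3, 3.25, 23/6, 53/12, 5.
h(25/12) ≈ 2.8723, h(8/3) ≈ 3.1623, h(3.25) ≈ 3.4278, h(23/6) ≈ 3.6742, h(53/12) ≈ 3.9051, h(5) ≈ 4.1231.
Sum = Δx · [h(25/12) + h(8/3) + h(3.25) + ...].
Sum ≈ 12.3462.

12.3462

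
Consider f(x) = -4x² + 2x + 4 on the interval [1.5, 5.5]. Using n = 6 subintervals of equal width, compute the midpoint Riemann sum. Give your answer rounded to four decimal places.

-172.7407

Δx = (5.5 − 1.5)/6 = 2/3.
Midpoints: 11/6, 2.5, 19/6, 23/6, 4.5, 31/6.
f(11/6) = -52/9, f(2.5) = -16, f(19/6) = -268/9, f(23/6) = -424/9, f(4.5) = -68, f(31/6) = -832/9.
Sum = Δx · [f(11/6) + f(2.5) + f(19/6) + ...].
Sum ≈ -172.7407.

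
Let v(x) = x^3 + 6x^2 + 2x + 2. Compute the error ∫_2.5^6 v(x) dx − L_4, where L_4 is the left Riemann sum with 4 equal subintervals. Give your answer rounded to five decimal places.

160.44629

Exact integral: ∫_2.5^6 v(x) dx = 751.734375.
L_4 ≈ 591.2880859.
Error ≈ 751.734375 − 591.2880859 ≈ 160.44629.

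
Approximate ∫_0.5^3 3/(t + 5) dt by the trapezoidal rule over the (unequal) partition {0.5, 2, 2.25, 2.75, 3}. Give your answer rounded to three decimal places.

Subinterval widths: 1.5, 0.25, 0.5, 0.25.
f(0.5) = 6/11, f(2) = 3/7, f(2.25) = 12/29, f(2.75) = 12/31, f(3) = 0.375.
On each subinterval the trapezoid contributes (Δt_i/2)·[f(t_{i-1}) + f(t_i)].
Sum ≈ 1.131.

1.131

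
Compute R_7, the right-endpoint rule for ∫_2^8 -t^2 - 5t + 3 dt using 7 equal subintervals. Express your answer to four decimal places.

Δt = (8 − 2)/7 = 6/7.
Right endpoints: 20/7, 26/7, 32/7, 38/7, 44/7, 50/7, 8.
f(20/7) = -953/49, f(26/7) = -1439/49, f(32/7) = -1997/49, f(38/7) = -2627/49, f(44/7) = -3329/49, f(50/7) = -4103/49, f(8) = -101.
Sum = Δt · [f(20/7) + f(26/7) + f(32/7) + ...].
Sum ≈ -339.3061.

-339.3061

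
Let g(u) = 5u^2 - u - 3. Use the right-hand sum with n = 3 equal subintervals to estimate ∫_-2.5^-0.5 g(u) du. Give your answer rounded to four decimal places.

Δu = (-0.5 − (-2.5))/3 = 2/3.
Right endpoints: -11/6, -7/6, -0.5.
g(-11/6) = 563/36, g(-7/6) = 179/36, g(-0.5) = -1.25.
Sum = Δu · [g(-11/6) + g(-7/6) + g(-0.5)].
Sum ≈ 12.9074.

12.9074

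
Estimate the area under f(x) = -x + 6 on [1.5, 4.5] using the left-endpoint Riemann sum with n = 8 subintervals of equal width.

Δx = (4.5 − 1.5)/8 = 0.375.
Left endpoints: 1.5, 1.875, 2.25, 2.625, 3, 3.375, 3.75, 4.125.
f(1.5) = 4.5, f(1.875) = 4.125, f(2.25) = 3.75, f(2.625) = 3.375, f(3) = 3, f(3.375) = 2.625, f(3.75) = 2.25, f(4.125) = 1.875.
Sum = Δx · [f(1.5) + f(1.875) + f(2.25) + ...].
Sum = 9.5625.

9.5625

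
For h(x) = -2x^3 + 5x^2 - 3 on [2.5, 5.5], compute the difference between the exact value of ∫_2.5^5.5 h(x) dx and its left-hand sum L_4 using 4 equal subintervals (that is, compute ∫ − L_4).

-62.71875

Exact integral: ∫_2.5^5.5 h(x) dx = -195.75.
L_4 = -133.03125.
Error = -195.75 − (-133.03125) = -62.71875.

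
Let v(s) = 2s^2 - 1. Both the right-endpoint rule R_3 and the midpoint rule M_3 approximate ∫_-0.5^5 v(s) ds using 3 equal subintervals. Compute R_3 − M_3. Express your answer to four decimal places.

R_3 ≈ 129.453704.
M_3 ≈ 74.835648.
R_3 − M_3 ≈ 54.6181.

54.6181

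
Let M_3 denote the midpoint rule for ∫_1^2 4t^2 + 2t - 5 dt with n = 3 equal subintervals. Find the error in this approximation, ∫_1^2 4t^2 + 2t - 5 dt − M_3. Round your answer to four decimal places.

Exact integral: ∫_1^2 f(t) dt ≈ 7.333333.
M_3 ≈ 7.296296.
Error ≈ 7.333333 − 7.296296 ≈ 0.0370.

0.0370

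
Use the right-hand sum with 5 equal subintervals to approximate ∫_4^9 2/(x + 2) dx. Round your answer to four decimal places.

Δx = (9 − 4)/5 = 1.
Right endpoints: 5, 6, 7, 8, 9.
f(5) = 2/7, f(6) = 0.25, f(7) = 2/9, f(8) = 0.2, f(9) = 2/11.
Sum = Δx · [f(5) + f(6) + f(7) + f(8) + f(9)].
Sum ≈ 1.1398.

1.1398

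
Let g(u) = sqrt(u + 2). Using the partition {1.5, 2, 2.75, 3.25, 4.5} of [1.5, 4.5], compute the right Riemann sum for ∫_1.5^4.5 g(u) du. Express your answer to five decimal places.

Subinterval widths: 0.5, 0.75, 0.5, 1.25.
Right endpoints: 2, 2.75, 3.25, 4.5.
g(2) ≈ 2.00000, g(2.75) ≈ 2.17945, g(3.25) ≈ 2.29129, g(4.5) ≈ 2.54951.
Sum = Σ Δu_i · g(u_i).
Sum ≈ 6.96712.

6.96712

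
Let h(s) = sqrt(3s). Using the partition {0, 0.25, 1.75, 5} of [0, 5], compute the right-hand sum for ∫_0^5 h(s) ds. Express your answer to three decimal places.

Subinterval widths: 0.25, 1.5, 3.25.
Right endpoints: 0.25, 1.75, 5.
h(0.25) ≈ 0.866, h(1.75) ≈ 2.291, h(5) ≈ 3.873.
Sum = Σ Δs_i · h(s_i).
Sum ≈ 16.241.

16.241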